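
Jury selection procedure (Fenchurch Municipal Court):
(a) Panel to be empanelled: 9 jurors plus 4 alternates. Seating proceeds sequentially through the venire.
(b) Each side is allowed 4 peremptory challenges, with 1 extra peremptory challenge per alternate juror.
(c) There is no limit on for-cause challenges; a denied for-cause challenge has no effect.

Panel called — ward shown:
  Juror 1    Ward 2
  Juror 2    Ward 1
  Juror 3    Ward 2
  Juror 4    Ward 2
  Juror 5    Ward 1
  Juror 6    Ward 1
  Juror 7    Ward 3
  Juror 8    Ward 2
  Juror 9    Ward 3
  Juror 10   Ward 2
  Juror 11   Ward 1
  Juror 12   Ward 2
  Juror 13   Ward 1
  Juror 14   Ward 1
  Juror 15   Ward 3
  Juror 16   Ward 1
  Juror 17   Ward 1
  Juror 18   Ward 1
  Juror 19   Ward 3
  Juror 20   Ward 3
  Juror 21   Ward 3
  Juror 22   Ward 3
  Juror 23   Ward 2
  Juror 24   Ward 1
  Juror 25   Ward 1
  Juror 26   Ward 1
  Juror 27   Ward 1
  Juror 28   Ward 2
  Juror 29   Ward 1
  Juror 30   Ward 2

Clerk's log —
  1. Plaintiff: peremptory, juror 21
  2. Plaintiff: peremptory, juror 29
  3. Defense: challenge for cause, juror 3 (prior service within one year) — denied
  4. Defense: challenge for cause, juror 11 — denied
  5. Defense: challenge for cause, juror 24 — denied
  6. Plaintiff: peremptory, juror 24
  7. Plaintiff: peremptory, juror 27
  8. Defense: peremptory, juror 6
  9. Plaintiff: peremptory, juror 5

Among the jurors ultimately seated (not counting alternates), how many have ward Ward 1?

2

Removed: #5, #6, #21, #24, #27, #29.
Seated jurors 1–9: #1, #2, #3, #4, #7, #8, #9, #10, #11 (alternates #12, #13, #14, #15 not counted).
Of those, in Ward 1: #2, #11 → 2.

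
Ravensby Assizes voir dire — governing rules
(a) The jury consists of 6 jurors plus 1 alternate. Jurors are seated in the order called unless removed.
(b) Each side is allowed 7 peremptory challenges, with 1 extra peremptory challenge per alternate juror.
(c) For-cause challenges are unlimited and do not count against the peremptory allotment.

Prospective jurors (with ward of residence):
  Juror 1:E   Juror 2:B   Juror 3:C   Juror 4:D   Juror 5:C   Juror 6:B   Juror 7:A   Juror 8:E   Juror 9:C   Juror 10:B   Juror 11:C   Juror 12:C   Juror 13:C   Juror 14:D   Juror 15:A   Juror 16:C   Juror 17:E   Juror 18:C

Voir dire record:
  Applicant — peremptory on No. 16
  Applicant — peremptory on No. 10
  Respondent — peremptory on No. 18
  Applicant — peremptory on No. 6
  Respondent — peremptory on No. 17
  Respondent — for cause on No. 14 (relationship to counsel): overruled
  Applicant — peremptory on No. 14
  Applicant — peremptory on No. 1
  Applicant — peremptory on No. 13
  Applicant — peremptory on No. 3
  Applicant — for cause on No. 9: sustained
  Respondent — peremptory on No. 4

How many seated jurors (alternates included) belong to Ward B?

Removed: #1, #3, #4, #6, #9, #10, #13, #14, #16, #17, #18.
Seated (7 incl. alternates): #2, #5, #7, #8, #11, #12, #15.
Of those, in Ward B: #2 → 1.

1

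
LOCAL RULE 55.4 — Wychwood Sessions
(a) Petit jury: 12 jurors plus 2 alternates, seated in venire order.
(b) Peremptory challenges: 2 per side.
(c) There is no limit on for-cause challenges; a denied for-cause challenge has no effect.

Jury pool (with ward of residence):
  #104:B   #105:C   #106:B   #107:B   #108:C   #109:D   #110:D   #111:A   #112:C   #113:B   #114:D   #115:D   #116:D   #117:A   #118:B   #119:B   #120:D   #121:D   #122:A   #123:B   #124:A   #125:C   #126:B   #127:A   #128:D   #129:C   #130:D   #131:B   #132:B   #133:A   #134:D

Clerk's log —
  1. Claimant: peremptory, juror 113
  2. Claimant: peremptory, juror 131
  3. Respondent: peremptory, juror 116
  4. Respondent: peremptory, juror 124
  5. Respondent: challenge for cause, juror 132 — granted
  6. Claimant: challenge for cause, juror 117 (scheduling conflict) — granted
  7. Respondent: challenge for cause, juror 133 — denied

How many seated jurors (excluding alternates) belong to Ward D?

Removed: #113, #116, #117, #124, #131, #132.
Seated jurors 1–12: #104, #105, #106, #107, #108, #109, #110, #111, #112, #114, #115, #118 (alternates #119, #120 not counted).
Of those, in Ward D: #109, #110, #114, #115 → 4.

4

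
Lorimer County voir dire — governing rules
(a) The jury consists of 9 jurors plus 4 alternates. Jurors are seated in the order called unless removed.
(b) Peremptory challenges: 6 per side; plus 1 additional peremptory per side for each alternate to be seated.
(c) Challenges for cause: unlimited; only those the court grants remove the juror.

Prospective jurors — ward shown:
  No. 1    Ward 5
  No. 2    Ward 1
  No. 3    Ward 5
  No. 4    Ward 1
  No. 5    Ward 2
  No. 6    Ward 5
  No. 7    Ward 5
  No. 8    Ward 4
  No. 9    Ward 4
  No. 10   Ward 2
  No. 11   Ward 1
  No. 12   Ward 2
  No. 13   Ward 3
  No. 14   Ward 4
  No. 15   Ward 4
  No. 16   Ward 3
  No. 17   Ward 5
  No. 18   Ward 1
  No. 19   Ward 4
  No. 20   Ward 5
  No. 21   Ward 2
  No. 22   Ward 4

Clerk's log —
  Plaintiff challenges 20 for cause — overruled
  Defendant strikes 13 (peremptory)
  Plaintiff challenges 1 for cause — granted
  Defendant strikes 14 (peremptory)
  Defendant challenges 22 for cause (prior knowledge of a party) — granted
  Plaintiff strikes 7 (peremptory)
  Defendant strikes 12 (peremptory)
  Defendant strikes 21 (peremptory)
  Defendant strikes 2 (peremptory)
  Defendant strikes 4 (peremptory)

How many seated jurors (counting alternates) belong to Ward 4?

4

Removed: #1, #2, #4, #7, #12, #13, #14, #21, #22.
Seated (13 incl. alternates): #3, #5, #6, #8, #9, #10, #11, #15, #16, #17, #18, #19, #20.
Of those, in Ward 4: #8, #9, #15, #19 → 4.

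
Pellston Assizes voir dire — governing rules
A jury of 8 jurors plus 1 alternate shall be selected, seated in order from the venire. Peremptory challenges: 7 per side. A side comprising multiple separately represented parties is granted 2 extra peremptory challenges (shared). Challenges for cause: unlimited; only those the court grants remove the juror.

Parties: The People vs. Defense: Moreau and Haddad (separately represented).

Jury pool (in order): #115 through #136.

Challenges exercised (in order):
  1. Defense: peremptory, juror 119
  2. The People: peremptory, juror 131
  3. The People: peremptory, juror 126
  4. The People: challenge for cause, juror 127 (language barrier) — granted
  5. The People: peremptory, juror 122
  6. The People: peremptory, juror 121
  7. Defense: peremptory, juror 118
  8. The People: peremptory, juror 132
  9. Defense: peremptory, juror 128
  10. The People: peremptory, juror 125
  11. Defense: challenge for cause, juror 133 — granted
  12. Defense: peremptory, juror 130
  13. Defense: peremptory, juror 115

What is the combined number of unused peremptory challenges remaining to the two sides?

The People allotment: 7. Defense allotment: 7 base + 2 multi-party = 9.
The People peremptories used: #131, #126, #122, #121, #132, #125 — 6 (the for-cause on #127 doesn't count).
Defense peremptories used: #119, #118, #128, #130, #115 — 5 (the for-cause on #133 doesn't count).
Remaining: (7 − 6) + (9 − 5) = 5.

5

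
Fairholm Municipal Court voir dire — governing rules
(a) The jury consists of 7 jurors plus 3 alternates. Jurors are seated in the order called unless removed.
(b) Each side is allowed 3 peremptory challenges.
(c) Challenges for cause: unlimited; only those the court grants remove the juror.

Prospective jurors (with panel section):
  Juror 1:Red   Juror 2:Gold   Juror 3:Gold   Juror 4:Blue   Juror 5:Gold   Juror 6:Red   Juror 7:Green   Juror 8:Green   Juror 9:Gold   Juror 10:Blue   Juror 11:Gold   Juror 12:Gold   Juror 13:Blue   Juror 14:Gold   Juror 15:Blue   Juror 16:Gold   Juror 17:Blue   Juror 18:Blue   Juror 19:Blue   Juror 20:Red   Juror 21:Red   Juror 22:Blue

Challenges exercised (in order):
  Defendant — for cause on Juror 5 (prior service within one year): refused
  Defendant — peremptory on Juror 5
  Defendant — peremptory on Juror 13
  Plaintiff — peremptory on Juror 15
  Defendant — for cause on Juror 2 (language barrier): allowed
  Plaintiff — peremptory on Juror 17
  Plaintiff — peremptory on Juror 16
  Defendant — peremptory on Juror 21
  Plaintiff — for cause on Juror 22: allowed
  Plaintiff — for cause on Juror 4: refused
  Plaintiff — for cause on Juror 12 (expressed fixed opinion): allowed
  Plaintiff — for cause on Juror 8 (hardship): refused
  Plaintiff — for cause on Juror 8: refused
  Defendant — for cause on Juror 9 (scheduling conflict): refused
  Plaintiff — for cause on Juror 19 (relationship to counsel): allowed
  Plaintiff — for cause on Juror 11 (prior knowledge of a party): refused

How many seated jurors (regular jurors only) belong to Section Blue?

Removed: #2, #5, #12, #13, #15, #16, #17, #19, #21, #22.
Seated jurors 1–7: #1, #3, #4, #6, #7, #8, #9 (alternates #10, #11, #14 not counted).
Of those, in Section Blue: #4 → 1.

1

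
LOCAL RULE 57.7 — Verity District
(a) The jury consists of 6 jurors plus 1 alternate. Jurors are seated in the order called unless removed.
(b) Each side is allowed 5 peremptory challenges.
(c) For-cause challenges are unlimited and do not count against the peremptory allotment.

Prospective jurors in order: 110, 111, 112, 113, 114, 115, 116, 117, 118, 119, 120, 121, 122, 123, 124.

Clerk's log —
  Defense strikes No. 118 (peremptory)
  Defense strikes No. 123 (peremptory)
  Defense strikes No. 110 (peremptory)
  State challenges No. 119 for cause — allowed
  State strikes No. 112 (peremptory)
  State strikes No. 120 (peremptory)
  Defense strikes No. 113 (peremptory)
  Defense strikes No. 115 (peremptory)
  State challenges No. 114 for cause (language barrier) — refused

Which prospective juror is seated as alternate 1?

Removed: #110, #112, #113, #115, #118, #119, #120, #123. (#114 stays — for-cause denied.)
Seating in order: seats 1–6 → #111, #114, #116, #117, #121, #122; alternates → #124.
So alternate 1 is #124.

124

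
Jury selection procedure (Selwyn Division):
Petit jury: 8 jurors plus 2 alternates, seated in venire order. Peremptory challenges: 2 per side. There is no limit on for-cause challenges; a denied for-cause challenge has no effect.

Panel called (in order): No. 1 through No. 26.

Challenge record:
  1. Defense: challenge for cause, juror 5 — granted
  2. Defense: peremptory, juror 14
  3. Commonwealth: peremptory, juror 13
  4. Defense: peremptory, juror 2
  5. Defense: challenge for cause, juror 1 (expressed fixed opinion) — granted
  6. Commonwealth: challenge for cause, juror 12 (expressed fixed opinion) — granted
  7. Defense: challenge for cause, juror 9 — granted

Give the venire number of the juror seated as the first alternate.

Removed: #1, #2, #5, #9, #12, #13, #14.
Filling seats in venire order through position 9: #3, #4, #6, #7, #8, #10, #11, #15, #16.
So alternate 1 is #16.

16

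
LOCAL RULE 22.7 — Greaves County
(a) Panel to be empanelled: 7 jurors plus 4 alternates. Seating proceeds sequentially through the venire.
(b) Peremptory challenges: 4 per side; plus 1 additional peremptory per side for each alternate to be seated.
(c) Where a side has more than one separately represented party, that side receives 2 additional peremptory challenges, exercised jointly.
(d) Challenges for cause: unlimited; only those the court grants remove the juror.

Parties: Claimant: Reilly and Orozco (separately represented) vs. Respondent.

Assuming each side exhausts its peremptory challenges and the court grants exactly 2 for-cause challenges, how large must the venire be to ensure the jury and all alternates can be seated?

31

Seats to fill: 7 + 4 alternates = 11.
Peremptories — Claimant: 4 + 1×4 + 2 = 10; Respondent: 4 + 1×4 = 8; total 18.
For-cause removals: 2.
Minimum venire: 11 + 18 + 2 = 31.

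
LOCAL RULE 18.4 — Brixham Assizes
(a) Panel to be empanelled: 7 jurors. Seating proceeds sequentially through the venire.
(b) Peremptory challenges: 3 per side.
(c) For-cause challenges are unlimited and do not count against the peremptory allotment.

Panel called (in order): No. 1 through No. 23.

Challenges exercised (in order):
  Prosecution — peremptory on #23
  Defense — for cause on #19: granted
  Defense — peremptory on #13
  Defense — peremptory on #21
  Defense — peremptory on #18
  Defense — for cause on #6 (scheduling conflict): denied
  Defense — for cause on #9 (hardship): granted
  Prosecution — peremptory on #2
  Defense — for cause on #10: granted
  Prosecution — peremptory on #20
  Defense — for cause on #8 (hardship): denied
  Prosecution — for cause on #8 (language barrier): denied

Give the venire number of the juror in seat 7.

Removed: #2, #9, #10, #13, #18, #19, #20, #21, #23. (#6, #8 stay — for-cause denied.)
Seating in order: seats 1–7 → #1, #3, #4, #5, #6, #7, #8.
So seat 7 is #8.

8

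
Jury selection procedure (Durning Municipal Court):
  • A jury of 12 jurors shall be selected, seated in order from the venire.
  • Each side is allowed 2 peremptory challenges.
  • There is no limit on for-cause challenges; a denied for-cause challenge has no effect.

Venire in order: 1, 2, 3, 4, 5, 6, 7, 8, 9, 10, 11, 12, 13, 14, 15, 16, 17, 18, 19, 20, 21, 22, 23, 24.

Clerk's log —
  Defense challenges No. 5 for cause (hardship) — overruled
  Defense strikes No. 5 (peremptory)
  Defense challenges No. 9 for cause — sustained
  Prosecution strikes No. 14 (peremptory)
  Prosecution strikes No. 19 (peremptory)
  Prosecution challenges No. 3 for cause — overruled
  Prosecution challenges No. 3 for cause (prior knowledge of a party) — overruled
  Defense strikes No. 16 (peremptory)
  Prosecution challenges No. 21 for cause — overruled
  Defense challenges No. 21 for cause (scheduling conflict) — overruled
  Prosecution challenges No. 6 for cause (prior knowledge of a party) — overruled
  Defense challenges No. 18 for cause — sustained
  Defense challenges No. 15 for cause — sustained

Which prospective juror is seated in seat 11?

13

Removed: #5, #9, #14, #15, #16, #18, #19. (#3, #6, #21 stay — for-cause denied.)
Seating in order: seats 1–12 → #1, #2, #3, #4, #6, #7, #8, #10, #11, #12, #13, #17.
So seat 11 is #13.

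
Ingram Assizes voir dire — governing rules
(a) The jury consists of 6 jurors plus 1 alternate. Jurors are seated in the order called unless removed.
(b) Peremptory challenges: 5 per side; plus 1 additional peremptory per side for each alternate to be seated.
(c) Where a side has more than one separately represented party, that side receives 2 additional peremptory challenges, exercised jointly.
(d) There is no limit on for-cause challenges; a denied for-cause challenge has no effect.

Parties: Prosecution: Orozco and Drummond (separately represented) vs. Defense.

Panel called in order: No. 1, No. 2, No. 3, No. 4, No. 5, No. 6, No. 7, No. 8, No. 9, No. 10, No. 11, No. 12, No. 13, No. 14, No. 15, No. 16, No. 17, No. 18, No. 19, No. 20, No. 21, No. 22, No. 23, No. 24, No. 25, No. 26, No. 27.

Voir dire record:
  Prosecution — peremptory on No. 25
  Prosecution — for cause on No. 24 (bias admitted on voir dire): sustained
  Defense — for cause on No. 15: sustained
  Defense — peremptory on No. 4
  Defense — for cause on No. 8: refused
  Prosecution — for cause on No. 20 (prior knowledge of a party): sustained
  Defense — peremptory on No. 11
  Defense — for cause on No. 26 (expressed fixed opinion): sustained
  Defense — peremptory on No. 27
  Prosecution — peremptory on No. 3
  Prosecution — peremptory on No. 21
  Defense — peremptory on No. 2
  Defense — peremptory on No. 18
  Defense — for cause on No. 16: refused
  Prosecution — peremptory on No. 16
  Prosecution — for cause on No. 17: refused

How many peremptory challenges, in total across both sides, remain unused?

5

Prosecution allotment: 5 base + 1 × 1 alternate + 2 multi-party = 8. Defense allotment: 5 base + 1 × 1 alternate = 6.
Prosecution peremptories used: #25, #3, #21, #16 — 4 (for-cause on #24, #20, #17 don't count).
Defense peremptories used: #4, #11, #27, #2, #18 — 5 (for-cause on #15, #8, #26, #16 don't count).
Remaining: (8 − 4) + (6 − 5) = 5.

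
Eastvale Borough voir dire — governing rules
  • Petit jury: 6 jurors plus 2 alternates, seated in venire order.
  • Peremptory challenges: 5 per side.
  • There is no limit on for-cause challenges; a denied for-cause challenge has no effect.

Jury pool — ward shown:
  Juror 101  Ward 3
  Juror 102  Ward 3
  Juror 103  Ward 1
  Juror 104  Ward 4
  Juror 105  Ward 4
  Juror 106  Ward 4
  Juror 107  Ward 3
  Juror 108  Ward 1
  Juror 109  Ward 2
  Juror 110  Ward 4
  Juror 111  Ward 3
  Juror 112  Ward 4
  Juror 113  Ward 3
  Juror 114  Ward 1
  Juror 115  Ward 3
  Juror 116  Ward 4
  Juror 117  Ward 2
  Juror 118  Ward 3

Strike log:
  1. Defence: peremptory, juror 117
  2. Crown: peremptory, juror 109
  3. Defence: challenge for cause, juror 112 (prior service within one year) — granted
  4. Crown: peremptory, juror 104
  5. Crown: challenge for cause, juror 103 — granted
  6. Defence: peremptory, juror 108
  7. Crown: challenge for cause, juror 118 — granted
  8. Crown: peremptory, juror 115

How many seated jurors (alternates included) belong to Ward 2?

Removed: #103, #104, #108, #109, #112, #115, #117, #118.
Seated (8 incl. alternates): #101, #102, #105, #106, #107, #110, #111, #113.
None of those are in Ward 2 → 0.

0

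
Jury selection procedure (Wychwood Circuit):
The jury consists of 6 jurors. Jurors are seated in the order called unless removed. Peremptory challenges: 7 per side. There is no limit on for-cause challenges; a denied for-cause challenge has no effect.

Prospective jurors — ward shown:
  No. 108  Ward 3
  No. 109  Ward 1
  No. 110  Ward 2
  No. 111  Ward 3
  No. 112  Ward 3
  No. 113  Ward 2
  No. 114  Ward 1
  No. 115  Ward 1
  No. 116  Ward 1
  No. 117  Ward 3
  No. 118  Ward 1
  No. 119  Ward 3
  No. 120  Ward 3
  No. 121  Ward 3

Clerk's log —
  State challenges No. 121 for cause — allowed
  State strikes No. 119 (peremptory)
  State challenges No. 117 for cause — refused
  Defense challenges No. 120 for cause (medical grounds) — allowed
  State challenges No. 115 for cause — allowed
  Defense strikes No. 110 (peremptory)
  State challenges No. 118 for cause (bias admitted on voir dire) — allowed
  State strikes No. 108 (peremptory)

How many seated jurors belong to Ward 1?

Removed: #108, #110, #115, #118, #119, #120, #121.
Seated jurors 1–6: #109, #111, #112, #113, #114, #116.
Of those, in Ward 1: #109, #114, #116 → 3.

3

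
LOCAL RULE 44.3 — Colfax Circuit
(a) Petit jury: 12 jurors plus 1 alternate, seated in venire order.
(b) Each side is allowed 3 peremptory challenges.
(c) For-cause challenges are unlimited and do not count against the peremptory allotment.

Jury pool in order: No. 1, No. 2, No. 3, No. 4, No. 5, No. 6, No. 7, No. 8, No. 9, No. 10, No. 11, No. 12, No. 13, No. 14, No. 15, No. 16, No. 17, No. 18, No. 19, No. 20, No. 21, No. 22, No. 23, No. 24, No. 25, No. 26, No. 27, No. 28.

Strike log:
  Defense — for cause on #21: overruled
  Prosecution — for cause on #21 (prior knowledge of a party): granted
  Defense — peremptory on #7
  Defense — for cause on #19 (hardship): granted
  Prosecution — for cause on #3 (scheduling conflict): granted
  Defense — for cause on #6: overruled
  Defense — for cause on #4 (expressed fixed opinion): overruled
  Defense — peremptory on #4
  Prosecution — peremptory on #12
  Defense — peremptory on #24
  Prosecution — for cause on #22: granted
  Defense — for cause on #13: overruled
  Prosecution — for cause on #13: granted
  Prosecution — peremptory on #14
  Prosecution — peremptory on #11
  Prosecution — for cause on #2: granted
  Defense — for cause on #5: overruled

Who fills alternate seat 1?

Removed: #2, #3, #4, #7, #11, #12, #13, #14, #19, #21, #22, #24. (#5, #6 stay — for-cause denied.)
Filling seats in venire order through position 13: #1, #5, #6, #8, #9, #10, #15, #16, #17, #18, #20, #23, #25.
So alternate 1 is #25.

25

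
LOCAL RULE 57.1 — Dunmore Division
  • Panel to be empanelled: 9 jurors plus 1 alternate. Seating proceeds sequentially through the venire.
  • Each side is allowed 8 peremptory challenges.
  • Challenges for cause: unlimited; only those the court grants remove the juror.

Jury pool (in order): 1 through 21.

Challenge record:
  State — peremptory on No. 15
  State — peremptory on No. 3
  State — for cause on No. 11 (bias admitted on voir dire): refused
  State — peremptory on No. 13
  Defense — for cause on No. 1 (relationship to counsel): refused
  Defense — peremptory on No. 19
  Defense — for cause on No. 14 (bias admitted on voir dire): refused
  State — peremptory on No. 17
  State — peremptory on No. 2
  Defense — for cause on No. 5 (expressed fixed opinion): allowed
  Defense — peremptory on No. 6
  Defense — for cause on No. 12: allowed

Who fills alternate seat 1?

Removed: #2, #3, #5, #6, #12, #13, #15, #17, #19. (#1, #11, #14 stay — for-cause denied.)
Seating in order: seats 1–9 → #1, #4, #7, #8, #9, #10, #11, #14, #16; alternates → #18.
So alternate 1 is #18.

18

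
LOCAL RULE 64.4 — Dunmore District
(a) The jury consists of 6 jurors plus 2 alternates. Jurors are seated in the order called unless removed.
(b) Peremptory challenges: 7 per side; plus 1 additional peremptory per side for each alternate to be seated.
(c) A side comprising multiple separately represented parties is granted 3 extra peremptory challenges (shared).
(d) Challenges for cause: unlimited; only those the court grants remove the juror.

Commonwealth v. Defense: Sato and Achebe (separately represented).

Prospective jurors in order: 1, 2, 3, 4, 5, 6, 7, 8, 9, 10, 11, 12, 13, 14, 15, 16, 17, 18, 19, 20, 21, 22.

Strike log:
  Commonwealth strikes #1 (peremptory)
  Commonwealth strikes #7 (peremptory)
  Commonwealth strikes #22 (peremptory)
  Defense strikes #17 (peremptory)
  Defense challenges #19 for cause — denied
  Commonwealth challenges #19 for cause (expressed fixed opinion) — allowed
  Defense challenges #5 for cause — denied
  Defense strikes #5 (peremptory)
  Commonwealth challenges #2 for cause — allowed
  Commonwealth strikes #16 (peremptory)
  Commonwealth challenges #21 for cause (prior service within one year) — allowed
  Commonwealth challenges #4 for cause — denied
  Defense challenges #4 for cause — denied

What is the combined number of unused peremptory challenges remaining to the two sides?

15

Commonwealth allotment: 7 base + 1 × 2 alternates = 9. Defense allotment: 7 base + 1 × 2 alternates + 3 multi-party = 12.
Commonwealth peremptories used: #1, #7, #22, #16 — 4 (for-cause on #19, #2, #21, #4 don't count).
Defense peremptories used: #17, #5 — 2 (for-cause on #19, #5, #4 don't count).
Remaining: (9 − 4) + (12 − 2) = 15.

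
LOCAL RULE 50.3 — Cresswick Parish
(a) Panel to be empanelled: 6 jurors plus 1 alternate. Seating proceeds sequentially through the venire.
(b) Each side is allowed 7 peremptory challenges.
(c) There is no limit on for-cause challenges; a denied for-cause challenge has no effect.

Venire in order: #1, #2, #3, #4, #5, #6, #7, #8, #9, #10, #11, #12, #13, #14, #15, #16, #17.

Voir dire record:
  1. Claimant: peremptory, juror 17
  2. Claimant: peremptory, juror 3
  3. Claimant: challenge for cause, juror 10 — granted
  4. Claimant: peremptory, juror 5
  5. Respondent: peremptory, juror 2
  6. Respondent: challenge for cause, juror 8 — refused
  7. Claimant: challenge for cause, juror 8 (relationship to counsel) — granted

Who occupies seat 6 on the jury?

11

Removed: #2, #3, #5, #8, #10, #17.
Seating in order: seats 1–6 → #1, #4, #6, #7, #9, #11; alternates → #12.
So seat 6 is #11.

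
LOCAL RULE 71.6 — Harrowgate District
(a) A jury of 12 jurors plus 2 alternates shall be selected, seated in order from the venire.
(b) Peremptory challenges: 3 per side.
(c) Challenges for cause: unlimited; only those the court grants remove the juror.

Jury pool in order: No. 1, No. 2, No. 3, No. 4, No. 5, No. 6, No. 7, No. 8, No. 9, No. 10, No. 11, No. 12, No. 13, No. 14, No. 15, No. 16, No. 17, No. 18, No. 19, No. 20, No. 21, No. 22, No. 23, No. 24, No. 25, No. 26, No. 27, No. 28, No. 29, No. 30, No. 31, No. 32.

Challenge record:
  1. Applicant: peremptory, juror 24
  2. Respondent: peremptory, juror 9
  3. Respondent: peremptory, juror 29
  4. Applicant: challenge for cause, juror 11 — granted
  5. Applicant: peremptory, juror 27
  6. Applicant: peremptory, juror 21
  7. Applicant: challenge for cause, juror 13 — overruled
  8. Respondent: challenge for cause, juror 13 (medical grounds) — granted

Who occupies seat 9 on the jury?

10

Removed: #9, #11, #13, #21, #24, #27, #29.
Seating in order: seats 1–12 → #1, #2, #3, #4, #5, #6, #7, #8, #10, #12, #14, #15; alternates → #16, #17.
So seat 9 is #10.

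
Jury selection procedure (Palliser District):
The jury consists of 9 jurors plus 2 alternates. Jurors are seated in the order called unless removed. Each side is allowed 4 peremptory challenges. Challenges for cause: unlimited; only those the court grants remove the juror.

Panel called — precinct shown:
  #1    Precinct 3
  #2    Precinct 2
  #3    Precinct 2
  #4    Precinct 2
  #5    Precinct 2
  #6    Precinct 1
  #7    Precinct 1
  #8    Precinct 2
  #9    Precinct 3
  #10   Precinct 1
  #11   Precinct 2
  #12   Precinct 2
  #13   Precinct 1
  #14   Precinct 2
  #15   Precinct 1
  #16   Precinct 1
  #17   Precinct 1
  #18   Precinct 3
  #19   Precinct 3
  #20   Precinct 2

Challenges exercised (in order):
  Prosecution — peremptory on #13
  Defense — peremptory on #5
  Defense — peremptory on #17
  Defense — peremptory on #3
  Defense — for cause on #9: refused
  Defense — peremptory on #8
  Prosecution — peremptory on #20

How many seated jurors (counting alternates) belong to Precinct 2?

Removed: #3, #5, #8, #13, #17, #20.
Seated (11 incl. alternates): #1, #2, #4, #6, #7, #9, #10, #11, #12, #14, #15.
Of those, in Precinct 2: #2, #4, #11, #12, #14 → 5.

5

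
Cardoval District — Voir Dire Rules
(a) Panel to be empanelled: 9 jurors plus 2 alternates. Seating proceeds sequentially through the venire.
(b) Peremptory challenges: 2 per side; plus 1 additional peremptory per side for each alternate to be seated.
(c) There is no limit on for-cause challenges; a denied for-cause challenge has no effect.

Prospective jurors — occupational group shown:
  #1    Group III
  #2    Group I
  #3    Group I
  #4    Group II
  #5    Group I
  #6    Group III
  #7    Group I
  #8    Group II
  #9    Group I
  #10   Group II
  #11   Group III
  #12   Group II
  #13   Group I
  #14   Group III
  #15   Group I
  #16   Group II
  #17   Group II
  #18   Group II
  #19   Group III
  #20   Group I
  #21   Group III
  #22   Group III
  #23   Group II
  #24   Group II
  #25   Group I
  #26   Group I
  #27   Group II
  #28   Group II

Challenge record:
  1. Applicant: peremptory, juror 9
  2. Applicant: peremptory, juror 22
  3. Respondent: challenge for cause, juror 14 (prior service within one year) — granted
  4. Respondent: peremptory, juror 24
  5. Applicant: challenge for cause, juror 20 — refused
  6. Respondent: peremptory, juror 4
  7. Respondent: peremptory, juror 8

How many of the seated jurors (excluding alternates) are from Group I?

4

Removed: #4, #8, #9, #14, #22, #24.
Seated jurors 1–9: #1, #2, #3, #5, #6, #7, #10, #11, #12 (alternates #13, #15 not counted).
Of those, in Group I: #2, #3, #5, #7 → 4.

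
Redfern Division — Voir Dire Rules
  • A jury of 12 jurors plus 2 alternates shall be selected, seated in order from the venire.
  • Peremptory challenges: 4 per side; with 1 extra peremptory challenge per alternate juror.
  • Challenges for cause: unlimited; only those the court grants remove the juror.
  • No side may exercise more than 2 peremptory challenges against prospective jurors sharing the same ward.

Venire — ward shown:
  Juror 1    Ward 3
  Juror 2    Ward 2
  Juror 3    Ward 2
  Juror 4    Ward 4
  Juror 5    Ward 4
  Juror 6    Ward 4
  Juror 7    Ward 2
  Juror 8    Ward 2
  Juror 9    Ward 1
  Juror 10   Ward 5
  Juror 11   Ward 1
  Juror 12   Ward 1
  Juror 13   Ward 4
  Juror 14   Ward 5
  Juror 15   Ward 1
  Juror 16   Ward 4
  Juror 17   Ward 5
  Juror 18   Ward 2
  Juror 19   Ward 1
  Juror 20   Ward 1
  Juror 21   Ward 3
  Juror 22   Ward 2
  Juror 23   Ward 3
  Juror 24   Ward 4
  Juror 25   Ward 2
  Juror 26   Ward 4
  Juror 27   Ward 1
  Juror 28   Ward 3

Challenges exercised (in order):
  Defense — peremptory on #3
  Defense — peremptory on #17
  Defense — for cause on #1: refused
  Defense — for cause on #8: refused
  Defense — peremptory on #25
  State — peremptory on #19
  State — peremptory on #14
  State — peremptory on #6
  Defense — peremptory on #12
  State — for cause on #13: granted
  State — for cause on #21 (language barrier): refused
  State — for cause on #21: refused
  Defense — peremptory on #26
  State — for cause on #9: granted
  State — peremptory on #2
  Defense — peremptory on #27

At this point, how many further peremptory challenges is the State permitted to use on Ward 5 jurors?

State peremptories so far: #19, #14, #6, #2 — 4 of 6 used, 2 left overall.
Against Ward 5: #14 — 1 used; per-ward cap 2 leaves 1.
Binding limit: min(2, 1) = 1.

1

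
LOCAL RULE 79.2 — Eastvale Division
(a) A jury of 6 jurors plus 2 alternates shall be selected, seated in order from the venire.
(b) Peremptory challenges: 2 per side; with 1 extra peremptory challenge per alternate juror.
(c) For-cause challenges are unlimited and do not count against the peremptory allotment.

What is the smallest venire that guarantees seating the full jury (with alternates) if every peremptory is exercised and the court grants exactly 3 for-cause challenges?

19

Seats to fill: 6 + 2 alternates = 8.
Peremptories: 2 + 1×2 = 4 per side × 2 sides = 8.
For-cause removals: 3.
Minimum venire: 8 + 8 + 3 = 19.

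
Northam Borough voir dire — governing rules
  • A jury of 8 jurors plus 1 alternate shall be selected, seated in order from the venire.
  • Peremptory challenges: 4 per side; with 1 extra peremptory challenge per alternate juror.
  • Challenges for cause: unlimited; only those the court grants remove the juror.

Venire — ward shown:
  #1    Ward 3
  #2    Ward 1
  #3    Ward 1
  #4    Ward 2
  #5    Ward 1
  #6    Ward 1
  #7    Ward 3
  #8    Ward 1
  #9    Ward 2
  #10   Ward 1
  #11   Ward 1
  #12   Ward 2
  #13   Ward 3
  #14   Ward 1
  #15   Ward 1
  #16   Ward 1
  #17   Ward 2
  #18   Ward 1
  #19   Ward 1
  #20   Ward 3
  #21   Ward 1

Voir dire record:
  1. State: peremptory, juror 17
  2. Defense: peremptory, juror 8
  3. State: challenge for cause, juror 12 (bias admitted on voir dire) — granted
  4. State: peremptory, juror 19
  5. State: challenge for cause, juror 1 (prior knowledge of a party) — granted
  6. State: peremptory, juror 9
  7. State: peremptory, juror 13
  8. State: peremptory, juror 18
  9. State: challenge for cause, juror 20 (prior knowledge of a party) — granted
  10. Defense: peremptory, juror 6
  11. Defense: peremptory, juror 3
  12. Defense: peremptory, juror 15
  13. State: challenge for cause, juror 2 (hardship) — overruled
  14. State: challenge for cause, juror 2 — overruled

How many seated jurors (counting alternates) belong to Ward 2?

1

Removed: #1, #3, #6, #8, #9, #12, #13, #15, #17, #18, #19, #20.
Seated (9 incl. alternates): #2, #4, #5, #7, #10, #11, #14, #16, #21.
Of those, in Ward 2: #4 → 1.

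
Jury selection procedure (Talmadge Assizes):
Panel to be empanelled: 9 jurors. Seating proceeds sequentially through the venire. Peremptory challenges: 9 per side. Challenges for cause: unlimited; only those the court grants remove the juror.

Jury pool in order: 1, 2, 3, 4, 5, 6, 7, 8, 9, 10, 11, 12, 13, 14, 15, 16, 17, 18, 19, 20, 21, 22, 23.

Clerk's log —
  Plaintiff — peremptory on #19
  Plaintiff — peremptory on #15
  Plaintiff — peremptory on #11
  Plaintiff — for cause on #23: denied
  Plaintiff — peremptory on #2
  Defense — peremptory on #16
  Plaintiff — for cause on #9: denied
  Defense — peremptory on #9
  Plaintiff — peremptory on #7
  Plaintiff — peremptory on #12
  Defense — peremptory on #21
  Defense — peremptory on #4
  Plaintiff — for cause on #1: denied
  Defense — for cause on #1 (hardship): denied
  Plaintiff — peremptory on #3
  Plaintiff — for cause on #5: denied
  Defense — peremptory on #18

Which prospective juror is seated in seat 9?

20

Removed: #2, #3, #4, #7, #9, #11, #12, #15, #16, #18, #19, #21. (#1, #5, #23 stay — for-cause denied.)
Seating in order: seats 1–9 → #1, #5, #6, #8, #10, #13, #14, #17, #20.
So seat 9 is #20.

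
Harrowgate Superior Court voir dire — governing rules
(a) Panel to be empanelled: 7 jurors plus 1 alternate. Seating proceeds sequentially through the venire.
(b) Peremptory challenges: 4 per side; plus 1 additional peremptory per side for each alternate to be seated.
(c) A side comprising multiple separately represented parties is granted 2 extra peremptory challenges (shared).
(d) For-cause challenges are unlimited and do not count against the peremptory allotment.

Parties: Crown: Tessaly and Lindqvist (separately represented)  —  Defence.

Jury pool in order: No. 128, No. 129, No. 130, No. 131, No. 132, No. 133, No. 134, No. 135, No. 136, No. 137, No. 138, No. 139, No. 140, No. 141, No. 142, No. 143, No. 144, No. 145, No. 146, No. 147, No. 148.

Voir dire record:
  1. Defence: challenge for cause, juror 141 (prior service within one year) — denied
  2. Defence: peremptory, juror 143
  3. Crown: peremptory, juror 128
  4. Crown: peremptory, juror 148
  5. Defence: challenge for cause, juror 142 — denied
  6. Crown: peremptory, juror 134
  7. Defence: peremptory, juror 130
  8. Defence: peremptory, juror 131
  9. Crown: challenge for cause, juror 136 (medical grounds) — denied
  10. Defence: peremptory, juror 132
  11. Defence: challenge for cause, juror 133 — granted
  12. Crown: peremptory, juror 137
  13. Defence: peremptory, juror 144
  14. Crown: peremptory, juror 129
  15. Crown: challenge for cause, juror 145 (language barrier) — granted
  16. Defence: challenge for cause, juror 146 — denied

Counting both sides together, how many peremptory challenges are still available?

Crown allotment: 4 base + 1 × 1 alternate + 2 multi-party = 7. Defence allotment: 4 base + 1 × 1 alternate = 5.
Crown peremptories used: #128, #148, #134, #137, #129 — 5 (for-cause on #136, #145 don't count).
Defence peremptories used: #143, #130, #131, #132, #144 — 5 (for-cause on #141, #142, #133, #146 don't count).
Remaining: (7 − 5) + (5 − 5) = 2.

2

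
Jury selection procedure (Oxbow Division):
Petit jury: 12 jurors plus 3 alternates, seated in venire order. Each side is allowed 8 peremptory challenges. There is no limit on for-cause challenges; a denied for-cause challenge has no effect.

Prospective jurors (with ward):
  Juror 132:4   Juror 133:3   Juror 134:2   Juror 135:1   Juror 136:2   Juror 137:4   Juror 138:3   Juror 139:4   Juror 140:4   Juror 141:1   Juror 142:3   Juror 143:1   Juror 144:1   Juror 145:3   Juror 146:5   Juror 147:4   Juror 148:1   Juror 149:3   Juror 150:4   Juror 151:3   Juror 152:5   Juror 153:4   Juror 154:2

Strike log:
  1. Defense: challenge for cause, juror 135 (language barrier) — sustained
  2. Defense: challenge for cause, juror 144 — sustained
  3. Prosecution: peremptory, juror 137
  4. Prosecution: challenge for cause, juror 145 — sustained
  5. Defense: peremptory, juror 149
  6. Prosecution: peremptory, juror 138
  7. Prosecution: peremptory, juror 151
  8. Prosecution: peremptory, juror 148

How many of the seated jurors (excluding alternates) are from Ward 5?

Removed: #135, #137, #138, #144, #145, #148, #149, #151.
Seated jurors 1–12: #132, #133, #134, #136, #139, #140, #141, #142, #143, #146, #147, #150 (alternates #152, #153, #154 not counted).
Of those, in Ward 5: #146 → 1.

1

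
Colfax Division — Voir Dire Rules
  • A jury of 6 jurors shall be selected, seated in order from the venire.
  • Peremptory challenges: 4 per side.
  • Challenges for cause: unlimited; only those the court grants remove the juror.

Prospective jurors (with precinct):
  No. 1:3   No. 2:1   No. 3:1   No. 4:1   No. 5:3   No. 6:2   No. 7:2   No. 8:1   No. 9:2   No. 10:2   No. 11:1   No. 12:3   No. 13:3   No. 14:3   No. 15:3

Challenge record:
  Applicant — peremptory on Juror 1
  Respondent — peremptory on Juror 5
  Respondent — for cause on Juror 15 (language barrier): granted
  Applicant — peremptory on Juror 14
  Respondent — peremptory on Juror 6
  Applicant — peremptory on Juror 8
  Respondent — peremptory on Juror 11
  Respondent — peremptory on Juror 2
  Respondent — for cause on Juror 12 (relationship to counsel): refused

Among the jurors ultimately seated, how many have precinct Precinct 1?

Removed: #1, #2, #5, #6, #8, #11, #14, #15.
Seated jurors 1–6: #3, #4, #7, #9, #10, #12.
Of those, in Precinct 1: #3, #4 → 2.

2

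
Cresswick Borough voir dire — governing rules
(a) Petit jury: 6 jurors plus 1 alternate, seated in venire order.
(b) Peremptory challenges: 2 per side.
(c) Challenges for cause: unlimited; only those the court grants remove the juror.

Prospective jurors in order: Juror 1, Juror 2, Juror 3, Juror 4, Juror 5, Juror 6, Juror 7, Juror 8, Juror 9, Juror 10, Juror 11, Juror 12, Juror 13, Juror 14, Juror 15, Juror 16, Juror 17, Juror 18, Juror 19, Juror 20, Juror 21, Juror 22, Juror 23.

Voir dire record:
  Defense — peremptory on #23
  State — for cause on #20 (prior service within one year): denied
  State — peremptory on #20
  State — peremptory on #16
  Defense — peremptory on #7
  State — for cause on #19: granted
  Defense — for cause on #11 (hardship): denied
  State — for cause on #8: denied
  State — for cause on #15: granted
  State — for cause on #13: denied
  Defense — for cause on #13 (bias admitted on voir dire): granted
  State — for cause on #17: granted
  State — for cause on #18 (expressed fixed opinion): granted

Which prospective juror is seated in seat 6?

6

Removed: #7, #13, #15, #16, #17, #18, #19, #20, #23. (#8, #11 stay — for-cause denied.)
Seating in order: seats 1–6 → #1, #2, #3, #4, #5, #6; alternates → #8.
So seat 6 is #6.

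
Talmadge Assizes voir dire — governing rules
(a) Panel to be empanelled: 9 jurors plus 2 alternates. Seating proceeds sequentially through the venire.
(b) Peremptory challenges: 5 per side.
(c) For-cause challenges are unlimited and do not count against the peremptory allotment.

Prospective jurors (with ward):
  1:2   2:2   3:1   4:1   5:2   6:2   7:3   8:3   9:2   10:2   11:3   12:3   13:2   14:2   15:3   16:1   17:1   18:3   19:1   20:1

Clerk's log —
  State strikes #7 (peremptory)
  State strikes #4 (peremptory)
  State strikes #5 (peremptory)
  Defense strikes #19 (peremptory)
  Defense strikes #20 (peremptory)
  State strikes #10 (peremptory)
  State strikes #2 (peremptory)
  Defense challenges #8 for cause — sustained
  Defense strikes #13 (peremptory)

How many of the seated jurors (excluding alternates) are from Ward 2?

4

Removed: #2, #4, #5, #7, #8, #10, #13, #19, #20.
Seated jurors 1–9: #1, #3, #6, #9, #11, #12, #14, #15, #16 (alternates #17, #18 not counted).
Of those, in Ward 2: #1, #6, #9, #14 → 4.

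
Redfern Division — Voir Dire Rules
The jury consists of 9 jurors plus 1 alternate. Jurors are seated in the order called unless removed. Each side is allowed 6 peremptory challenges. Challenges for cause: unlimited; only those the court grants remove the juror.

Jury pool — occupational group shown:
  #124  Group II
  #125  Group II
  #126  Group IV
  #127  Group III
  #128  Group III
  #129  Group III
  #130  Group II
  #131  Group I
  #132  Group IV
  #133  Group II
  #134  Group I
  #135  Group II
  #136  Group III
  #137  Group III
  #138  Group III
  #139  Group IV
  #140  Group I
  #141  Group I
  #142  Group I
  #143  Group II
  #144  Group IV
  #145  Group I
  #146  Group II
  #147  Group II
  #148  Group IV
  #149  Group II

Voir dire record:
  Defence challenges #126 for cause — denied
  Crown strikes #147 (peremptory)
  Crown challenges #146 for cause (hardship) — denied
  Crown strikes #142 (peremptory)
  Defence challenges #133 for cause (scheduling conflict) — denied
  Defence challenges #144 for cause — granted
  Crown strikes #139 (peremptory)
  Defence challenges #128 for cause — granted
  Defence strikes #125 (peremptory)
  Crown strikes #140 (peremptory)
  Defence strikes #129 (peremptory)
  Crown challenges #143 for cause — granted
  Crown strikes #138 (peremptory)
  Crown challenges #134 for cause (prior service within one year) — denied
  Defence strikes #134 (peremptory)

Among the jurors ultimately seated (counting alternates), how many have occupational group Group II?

Removed: #125, #128, #129, #134, #138, #139, #140, #142, #143, #144, #147.
Seated (10 incl. alternates): #124, #126, #127, #130, #131, #132, #133, #135, #136, #137.
Of those, in Group II: #124, #130, #133, #135 → 4.

4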